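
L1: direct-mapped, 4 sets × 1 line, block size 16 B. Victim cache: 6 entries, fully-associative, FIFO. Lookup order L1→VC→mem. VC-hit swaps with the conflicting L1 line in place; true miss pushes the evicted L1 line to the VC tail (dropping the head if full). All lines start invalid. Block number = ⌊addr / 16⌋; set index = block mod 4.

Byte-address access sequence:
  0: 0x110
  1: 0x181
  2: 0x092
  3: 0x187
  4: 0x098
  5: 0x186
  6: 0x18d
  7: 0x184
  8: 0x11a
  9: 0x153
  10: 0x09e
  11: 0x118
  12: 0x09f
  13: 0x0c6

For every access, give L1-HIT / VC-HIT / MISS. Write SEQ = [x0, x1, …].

#0 0x110→b17/s1 MISS; vc=[]
#1 0x181→b24/s0 MISS; vc=[]
#2 0x92→b9/s1 MISS; vc=[17]
#3 0x187→b24/s0 L1-HIT; vc=[17]
#4 0x98→b9/s1 L1-HIT; vc=[17]
#5 0x186→b24/s0 L1-HIT; vc=[17]
#6 0x18d→b24/s0 L1-HIT; vc=[17]
#7 0x184→b24/s0 L1-HIT; vc=[17]
#8 0x11a→b17/s1 VC-HIT; vc=[9]
#9 0x153→b21/s1 MISS; vc=[9,17]
#10 0x9e→b9/s1 VC-HIT; vc=[21,17]
#11 0x118→b17/s1 VC-HIT; vc=[21,9]
#12 0x9f→b9/s1 VC-HIT; vc=[21,17]
#13 0xc6→b12/s0 MISS; vc=[21,17,24]

SEQ = [MISS, MISS, MISS, L1-HIT, L1-HIT, L1-HIT, L1-HIT, L1-HIT, VC-HIT, MISS, VC-HIT, VC-HIT, VC-HIT, MISS]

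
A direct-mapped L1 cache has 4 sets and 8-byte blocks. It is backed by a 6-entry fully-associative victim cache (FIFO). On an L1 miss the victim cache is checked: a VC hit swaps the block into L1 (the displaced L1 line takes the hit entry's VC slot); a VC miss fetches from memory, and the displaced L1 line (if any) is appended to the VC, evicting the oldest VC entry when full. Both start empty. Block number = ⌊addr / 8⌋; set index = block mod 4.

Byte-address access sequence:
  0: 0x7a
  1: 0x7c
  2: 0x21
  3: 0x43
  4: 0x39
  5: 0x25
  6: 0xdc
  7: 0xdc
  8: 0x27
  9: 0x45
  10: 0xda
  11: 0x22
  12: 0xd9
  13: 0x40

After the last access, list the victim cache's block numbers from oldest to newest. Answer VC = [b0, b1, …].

#0 0x7a→b15/s3 MISS; vc=[]
#1 0x7c→b15/s3 L1-HIT; vc=[]
#2 0x21→b4/s0 MISS; vc=[]
#3 0x43→b8/s0 MISS; vc=[4]
#4 0x39→b7/s3 MISS; vc=[4,15]
#5 0x25→b4/s0 VC-HIT; vc=[8,15]
#6 0xdc→b27/s3 MISS; vc=[8,15,7]
#7 0xdc→b27/s3 L1-HIT; vc=[8,15,7]
#8 0x27→b4/s0 L1-HIT; vc=[8,15,7]
#9 0x45→b8/s0 VC-HIT; vc=[4,15,7]
#10 0xda→b27/s3 L1-HIT; vc=[4,15,7]
#11 0x22→b4/s0 VC-HIT; vc=[8,15,7]
#12 0xd9→b27/s3 L1-HIT; vc=[8,15,7]
#13 0x40→b8/s0 VC-HIT; vc=[4,15,7]

VC = [4, 15, 7]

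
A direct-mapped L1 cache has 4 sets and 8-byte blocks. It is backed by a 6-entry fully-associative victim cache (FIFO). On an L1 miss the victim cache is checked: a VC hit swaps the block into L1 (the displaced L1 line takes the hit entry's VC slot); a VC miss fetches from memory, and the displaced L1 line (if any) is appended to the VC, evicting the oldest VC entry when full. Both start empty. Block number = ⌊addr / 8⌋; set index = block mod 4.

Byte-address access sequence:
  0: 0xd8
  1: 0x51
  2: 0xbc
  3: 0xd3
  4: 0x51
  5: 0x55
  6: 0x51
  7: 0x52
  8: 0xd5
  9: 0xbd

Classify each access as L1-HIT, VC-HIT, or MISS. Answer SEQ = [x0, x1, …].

#0 0xd8→b27/s3 MISS; vc=[]
#1 0x51→b10/s2 MISS; vc=[]
#2 0xbc→b23/s3 MISS; vc=[27]
#3 0xd3→b26/s2 MISS; vc=[27,10]
#4 0x51→b10/s2 VC-HIT; vc=[27,26]
#5 0x55→b10/s2 L1-HIT; vc=[27,26]
#6 0x51→b10/s2 L1-HIT; vc=[27,26]
#7 0x52→b10/s2 L1-HIT; vc=[27,26]
#8 0xd5→b26/s2 VC-HIT; vc=[27,10]
#9 0xbd→b23/s3 L1-HIT; vc=[27,10]

SEQ = [MISS, MISS, MISS, MISS, VC-HIT, L1-HIT, L1-HIT, L1-HIT, VC-HIT, L1-HIT]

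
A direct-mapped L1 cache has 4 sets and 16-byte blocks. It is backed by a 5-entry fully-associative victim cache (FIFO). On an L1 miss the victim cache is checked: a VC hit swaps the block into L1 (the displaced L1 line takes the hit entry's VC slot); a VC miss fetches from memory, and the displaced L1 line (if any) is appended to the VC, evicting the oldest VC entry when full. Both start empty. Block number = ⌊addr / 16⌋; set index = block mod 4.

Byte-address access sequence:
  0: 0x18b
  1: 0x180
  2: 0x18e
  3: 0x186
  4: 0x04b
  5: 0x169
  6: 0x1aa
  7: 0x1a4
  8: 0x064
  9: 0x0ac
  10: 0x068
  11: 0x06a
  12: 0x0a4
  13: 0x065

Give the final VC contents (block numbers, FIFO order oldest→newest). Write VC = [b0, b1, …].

VC = [24, 22, 26, 10]

0: 0x18b (blk 24, set 0) → MISS  vc=[]
1: 0x180 (blk 24, set 0) → L1-HIT  vc=[]
2: 0x18e (blk 24, set 0) → L1-HIT  vc=[]
3: 0x186 (blk 24, set 0) → L1-HIT  vc=[]
4: 0x4b (blk 4, set 0) → MISS  vc=[24]
5: 0x169 (blk 22, set 2) → MISS  vc=[24]
6: 0x1aa (blk 26, set 2) → MISS  vc=[24, 22]
7: 0x1a4 (blk 26, set 2) → L1-HIT  vc=[24, 22]
8: 0x64 (blk 6, set 2) → MISS  vc=[24, 22, 26]
9: 0xac (blk 10, set 2) → MISS  vc=[24, 22, 26, 6]
10: 0x68 (blk 6, set 2) → VC-HIT  vc=[24, 22, 26, 10]
11: 0x6a (blk 6, set 2) → L1-HIT  vc=[24, 22, 26, 10]
12: 0xa4 (blk 10, set 2) → VC-HIT  vc=[24, 22, 26, 6]
13: 0x65 (blk 6, set 2) → VC-HIT  vc=[24, 22, 26, 10]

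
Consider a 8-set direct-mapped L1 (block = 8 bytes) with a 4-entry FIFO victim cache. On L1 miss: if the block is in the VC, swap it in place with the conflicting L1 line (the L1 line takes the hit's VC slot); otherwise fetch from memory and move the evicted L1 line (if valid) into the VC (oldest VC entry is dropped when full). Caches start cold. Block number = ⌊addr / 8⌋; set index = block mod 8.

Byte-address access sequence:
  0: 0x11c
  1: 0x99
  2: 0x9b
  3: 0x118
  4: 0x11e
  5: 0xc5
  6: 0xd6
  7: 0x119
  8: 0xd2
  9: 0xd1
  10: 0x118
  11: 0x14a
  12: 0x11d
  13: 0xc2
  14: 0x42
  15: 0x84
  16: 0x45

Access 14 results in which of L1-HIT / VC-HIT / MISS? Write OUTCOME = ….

OUTCOME = MISS

#0 0x11c→b35/s3 MISS; vc=[]
#1 0x99→b19/s3 MISS; vc=[35]
#2 0x9b→b19/s3 L1-HIT; vc=[35]
#3 0x118→b35/s3 VC-HIT; vc=[19]
#4 0x11e→b35/s3 L1-HIT; vc=[19]
#5 0xc5→b24/s0 MISS; vc=[19]
#6 0xd6→b26/s2 MISS; vc=[19]
#7 0x119→b35/s3 L1-HIT; vc=[19]
#8 0xd2→b26/s2 L1-HIT; vc=[19]
#9 0xd1→b26/s2 L1-HIT; vc=[19]
#10 0x118→b35/s3 L1-HIT; vc=[19]
#11 0x14a→b41/s1 MISS; vc=[19]
#12 0x11d→b35/s3 L1-HIT; vc=[19]
#13 0xc2→b24/s0 L1-HIT; vc=[19]
#14 0x42→b8/s0 MISS; vc=[19,24]
#15 0x84→b16/s0 MISS; vc=[19,24,8]
#16 0x45→b8/s0 VC-HIT; vc=[19,24,16]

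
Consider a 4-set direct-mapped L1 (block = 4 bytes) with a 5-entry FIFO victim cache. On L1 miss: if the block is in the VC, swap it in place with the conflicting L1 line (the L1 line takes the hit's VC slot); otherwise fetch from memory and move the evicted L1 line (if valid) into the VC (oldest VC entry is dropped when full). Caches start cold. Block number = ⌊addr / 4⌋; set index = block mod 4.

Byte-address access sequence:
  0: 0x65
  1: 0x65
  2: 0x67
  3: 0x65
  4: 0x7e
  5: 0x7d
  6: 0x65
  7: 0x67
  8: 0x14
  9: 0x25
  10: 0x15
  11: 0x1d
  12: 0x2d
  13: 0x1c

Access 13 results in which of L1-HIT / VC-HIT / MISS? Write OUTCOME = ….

OUTCOME = VC-HIT

  [0] addr=0x65 blk=25 s=1: MISS | VC []
  [1] addr=0x65 blk=25 s=1: L1-HIT | VC []
  [2] addr=0x67 blk=25 s=1: L1-HIT | VC []
  [3] addr=0x65 blk=25 s=1: L1-HIT | VC []
  [4] addr=0x7e blk=31 s=3: MISS | VC []
  [5] addr=0x7d blk=31 s=3: L1-HIT | VC []
  [6] addr=0x65 blk=25 s=1: L1-HIT | VC []
  [7] addr=0x67 blk=25 s=1: L1-HIT | VC []
  [8] addr=0x14 blk=5 s=1: MISS | VC [25]
  [9] addr=0x25 blk=9 s=1: MISS | VC [25, 5]
  [10] addr=0x15 blk=5 s=1: VC-HIT | VC [25, 9]
  [11] addr=0x1d blk=7 s=3: MISS | VC [25, 9, 31]
  [12] addr=0x2d blk=11 s=3: MISS | VC [25, 9, 31, 7]
  [13] addr=0x1c blk=7 s=3: VC-HIT | VC [25, 9, 31, 11]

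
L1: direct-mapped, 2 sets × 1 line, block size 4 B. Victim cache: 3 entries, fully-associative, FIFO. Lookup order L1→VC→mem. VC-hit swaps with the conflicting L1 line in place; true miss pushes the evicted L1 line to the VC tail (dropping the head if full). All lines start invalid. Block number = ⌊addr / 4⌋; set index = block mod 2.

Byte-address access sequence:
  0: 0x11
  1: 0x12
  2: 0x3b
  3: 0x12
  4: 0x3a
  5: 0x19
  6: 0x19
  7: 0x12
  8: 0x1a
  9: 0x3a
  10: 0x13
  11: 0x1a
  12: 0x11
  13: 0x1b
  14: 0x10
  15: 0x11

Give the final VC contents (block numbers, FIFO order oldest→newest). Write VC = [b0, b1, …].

VC = [14, 6]

  [0] addr=0x11 blk=4 s=0: MISS | VC []
  [1] addr=0x12 blk=4 s=0: L1-HIT | VC []
  [2] addr=0x3b blk=14 s=0: MISS | VC [4]
  [3] addr=0x12 blk=4 s=0: VC-HIT | VC [14]
  [4] addr=0x3a blk=14 s=0: VC-HIT | VC [4]
  [5] addr=0x19 blk=6 s=0: MISS | VC [4, 14]
  [6] addr=0x19 blk=6 s=0: L1-HIT | VC [4, 14]
  [7] addr=0x12 blk=4 s=0: VC-HIT | VC [6, 14]
  [8] addr=0x1a blk=6 s=0: VC-HIT | VC [4, 14]
  [9] addr=0x3a blk=14 s=0: VC-HIT | VC [4, 6]
  [10] addr=0x13 blk=4 s=0: VC-HIT | VC [14, 6]
  [11] addr=0x1a blk=6 s=0: VC-HIT | VC [14, 4]
  [12] addr=0x11 blk=4 s=0: VC-HIT | VC [14, 6]
  [13] addr=0x1b blk=6 s=0: VC-HIT | VC [14, 4]
  [14] addr=0x10 blk=4 s=0: VC-HIT | VC [14, 6]
  [15] addr=0x11 blk=4 s=0: L1-HIT | VC [14, 6]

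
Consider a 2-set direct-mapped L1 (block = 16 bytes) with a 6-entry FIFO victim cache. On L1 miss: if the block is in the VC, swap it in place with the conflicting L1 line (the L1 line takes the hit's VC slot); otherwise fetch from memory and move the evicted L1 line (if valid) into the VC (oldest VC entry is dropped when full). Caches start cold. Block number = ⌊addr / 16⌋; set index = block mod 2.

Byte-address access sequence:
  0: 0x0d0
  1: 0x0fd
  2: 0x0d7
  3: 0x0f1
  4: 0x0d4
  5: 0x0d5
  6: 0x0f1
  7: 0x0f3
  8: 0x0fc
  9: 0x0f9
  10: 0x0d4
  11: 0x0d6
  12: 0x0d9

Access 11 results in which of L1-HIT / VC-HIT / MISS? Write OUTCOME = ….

#0 0xd0→b13/s1 MISS; vc=[]
#1 0xfd→b15/s1 MISS; vc=[13]
#2 0xd7→b13/s1 VC-HIT; vc=[15]
#3 0xf1→b15/s1 VC-HIT; vc=[13]
#4 0xd4→b13/s1 VC-HIT; vc=[15]
#5 0xd5→b13/s1 L1-HIT; vc=[15]
#6 0xf1→b15/s1 VC-HIT; vc=[13]
#7 0xf3→b15/s1 L1-HIT; vc=[13]
#8 0xfc→b15/s1 L1-HIT; vc=[13]
#9 0xf9→b15/s1 L1-HIT; vc=[13]
#10 0xd4→b13/s1 VC-HIT; vc=[15]
#11 0xd6→b13/s1 L1-HIT; vc=[15]
#12 0xd9→b13/s1 L1-HIT; vc=[15]

OUTCOME = L1-HIT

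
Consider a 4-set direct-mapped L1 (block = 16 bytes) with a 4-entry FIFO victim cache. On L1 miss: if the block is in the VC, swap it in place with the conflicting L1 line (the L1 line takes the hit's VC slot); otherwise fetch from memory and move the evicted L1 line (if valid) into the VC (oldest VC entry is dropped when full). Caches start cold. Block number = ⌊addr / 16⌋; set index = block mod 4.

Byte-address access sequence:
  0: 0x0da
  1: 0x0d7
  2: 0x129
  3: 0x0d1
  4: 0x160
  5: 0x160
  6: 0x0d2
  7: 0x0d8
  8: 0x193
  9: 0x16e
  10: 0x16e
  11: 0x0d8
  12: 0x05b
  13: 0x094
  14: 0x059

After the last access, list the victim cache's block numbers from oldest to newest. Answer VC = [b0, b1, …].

VC = [18, 25, 13, 9]

0: 0xda (blk 13, set 1) → MISS  vc=[]
1: 0xd7 (blk 13, set 1) → L1-HIT  vc=[]
2: 0x129 (blk 18, set 2) → MISS  vc=[]
3: 0xd1 (blk 13, set 1) → L1-HIT  vc=[]
4: 0x160 (blk 22, set 2) → MISS  vc=[18]
5: 0x160 (blk 22, set 2) → L1-HIT  vc=[18]
6: 0xd2 (blk 13, set 1) → L1-HIT  vc=[18]
7: 0xd8 (blk 13, set 1) → L1-HIT  vc=[18]
8: 0x193 (blk 25, set 1) → MISS  vc=[18, 13]
9: 0x16e (blk 22, set 2) → L1-HIT  vc=[18, 13]
10: 0x16e (blk 22, set 2) → L1-HIT  vc=[18, 13]
11: 0xd8 (blk 13, set 1) → VC-HIT  vc=[18, 25]
12: 0x5b (blk 5, set 1) → MISS  vc=[18, 25, 13]
13: 0x94 (blk 9, set 1) → MISS  vc=[18, 25, 13, 5]
14: 0x59 (blk 5, set 1) → VC-HIT  vc=[18, 25, 13, 9]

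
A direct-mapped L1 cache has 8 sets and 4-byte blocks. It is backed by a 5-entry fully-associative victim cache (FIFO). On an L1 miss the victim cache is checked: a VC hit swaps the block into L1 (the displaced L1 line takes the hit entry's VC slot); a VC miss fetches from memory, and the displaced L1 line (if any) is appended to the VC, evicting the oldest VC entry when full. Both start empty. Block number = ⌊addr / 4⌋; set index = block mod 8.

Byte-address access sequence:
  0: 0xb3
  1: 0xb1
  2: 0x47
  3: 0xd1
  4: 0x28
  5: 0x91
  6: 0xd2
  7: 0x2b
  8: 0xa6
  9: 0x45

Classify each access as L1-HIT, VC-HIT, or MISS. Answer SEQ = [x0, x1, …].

0: 0xb3 (blk 44, set 4) → MISS  vc=[]
1: 0xb1 (blk 44, set 4) → L1-HIT  vc=[]
2: 0x47 (blk 17, set 1) → MISS  vc=[]
3: 0xd1 (blk 52, set 4) → MISS  vc=[44]
4: 0x28 (blk 10, set 2) → MISS  vc=[44]
5: 0x91 (blk 36, set 4) → MISS  vc=[44, 52]
6: 0xd2 (blk 52, set 4) → VC-HIT  vc=[44, 36]
7: 0x2b (blk 10, set 2) → L1-HIT  vc=[44, 36]
8: 0xa6 (blk 41, set 1) → MISS  vc=[44, 36, 17]
9: 0x45 (blk 17, set 1) → VC-HIT  vc=[44, 36, 41]

SEQ = [MISS, L1-HIT, MISS, MISS, MISS, MISS, VC-HIT, L1-HIT, MISS, VC-HIT]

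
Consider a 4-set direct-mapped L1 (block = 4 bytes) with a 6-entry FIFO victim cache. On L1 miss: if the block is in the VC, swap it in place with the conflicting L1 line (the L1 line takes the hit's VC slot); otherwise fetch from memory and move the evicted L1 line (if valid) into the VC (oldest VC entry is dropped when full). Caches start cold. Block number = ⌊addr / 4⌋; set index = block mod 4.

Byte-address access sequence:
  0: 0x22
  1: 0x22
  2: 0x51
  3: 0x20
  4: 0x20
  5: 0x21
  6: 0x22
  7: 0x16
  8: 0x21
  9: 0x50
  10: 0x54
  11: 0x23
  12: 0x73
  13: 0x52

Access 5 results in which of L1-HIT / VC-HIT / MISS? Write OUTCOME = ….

  [0] addr=0x22 blk=8 s=0: MISS | VC []
  [1] addr=0x22 blk=8 s=0: L1-HIT | VC []
  [2] addr=0x51 blk=20 s=0: MISS | VC [8]
  [3] addr=0x20 blk=8 s=0: VC-HIT | VC [20]
  [4] addr=0x20 blk=8 s=0: L1-HIT | VC [20]
  [5] addr=0x21 blk=8 s=0: L1-HIT | VC [20]
  [6] addr=0x22 blk=8 s=0: L1-HIT | VC [20]
  [7] addr=0x16 blk=5 s=1: MISS | VC [20]
  [8] addr=0x21 blk=8 s=0: L1-HIT | VC [20]
  [9] addr=0x50 blk=20 s=0: VC-HIT | VC [8]
  [10] addr=0x54 blk=21 s=1: MISS | VC [8, 5]
  [11] addr=0x23 blk=8 s=0: VC-HIT | VC [20, 5]
  [12] addr=0x73 blk=28 s=0: MISS | VC [20, 5, 8]
  [13] addr=0x52 blk=20 s=0: VC-HIT | VC [28, 5, 8]

OUTCOME = L1-HIT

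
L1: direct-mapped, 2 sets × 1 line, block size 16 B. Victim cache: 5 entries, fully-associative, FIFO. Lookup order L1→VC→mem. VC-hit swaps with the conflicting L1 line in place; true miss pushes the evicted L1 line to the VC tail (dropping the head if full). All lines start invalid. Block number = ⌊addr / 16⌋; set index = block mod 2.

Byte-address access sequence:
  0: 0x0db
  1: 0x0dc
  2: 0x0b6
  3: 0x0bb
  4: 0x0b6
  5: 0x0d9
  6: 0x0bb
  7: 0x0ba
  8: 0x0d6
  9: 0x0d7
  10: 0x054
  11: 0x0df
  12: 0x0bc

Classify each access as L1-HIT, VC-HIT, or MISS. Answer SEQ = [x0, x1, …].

  [0] addr=0xdb blk=13 s=1: MISS | VC []
  [1] addr=0xdc blk=13 s=1: L1-HIT | VC []
  [2] addr=0xb6 blk=11 s=1: MISS | VC [13]
  [3] addr=0xbb blk=11 s=1: L1-HIT | VC [13]
  [4] addr=0xb6 blk=11 s=1: L1-HIT | VC [13]
  [5] addr=0xd9 blk=13 s=1: VC-HIT | VC [11]
  [6] addr=0xbb blk=11 s=1: VC-HIT | VC [13]
  [7] addr=0xba blk=11 s=1: L1-HIT | VC [13]
  [8] addr=0xd6 blk=13 s=1: VC-HIT | VC [11]
  [9] addr=0xd7 blk=13 s=1: L1-HIT | VC [11]
  [10] addr=0x54 blk=5 s=1: MISS | VC [11, 13]
  [11] addr=0xdf blk=13 s=1: VC-HIT | VC [11, 5]
  [12] addr=0xbc blk=11 s=1: VC-HIT | VC [13, 5]

SEQ = [MISS, L1-HIT, MISS, L1-HIT, L1-HIT, VC-HIT, VC-HIT, L1-HIT, VC-HIT, L1-HIT, MISS, VC-HIT, VC-HIT]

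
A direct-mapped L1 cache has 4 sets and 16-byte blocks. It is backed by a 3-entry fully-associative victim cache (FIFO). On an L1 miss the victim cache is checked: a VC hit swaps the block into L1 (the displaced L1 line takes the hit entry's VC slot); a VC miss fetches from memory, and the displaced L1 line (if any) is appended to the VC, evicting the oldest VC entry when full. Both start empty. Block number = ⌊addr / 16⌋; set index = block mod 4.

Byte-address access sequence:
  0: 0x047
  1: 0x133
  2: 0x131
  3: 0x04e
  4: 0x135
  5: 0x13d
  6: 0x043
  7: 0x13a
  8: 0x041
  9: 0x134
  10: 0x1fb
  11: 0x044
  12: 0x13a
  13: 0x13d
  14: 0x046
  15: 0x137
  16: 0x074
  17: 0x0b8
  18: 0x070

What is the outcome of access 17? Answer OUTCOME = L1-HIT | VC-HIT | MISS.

OUTCOME = MISS

  [0] addr=0x47 blk=4 s=0: MISS | VC []
  [1] addr=0x133 blk=19 s=3: MISS | VC []
  [2] addr=0x131 blk=19 s=3: L1-HIT | VC []
  [3] addr=0x4e blk=4 s=0: L1-HIT | VC []
  [4] addr=0x135 blk=19 s=3: L1-HIT | VC []
  [5] addr=0x13d blk=19 s=3: L1-HIT | VC []
  [6] addr=0x43 blk=4 s=0: L1-HIT | VC []
  [7] addr=0x13a blk=19 s=3: L1-HIT | VC []
  [8] addr=0x41 blk=4 s=0: L1-HIT | VC []
  [9] addr=0x134 blk=19 s=3: L1-HIT | VC []
  [10] addr=0x1fb blk=31 s=3: MISS | VC [19]
  [11] addr=0x44 blk=4 s=0: L1-HIT | VC [19]
  [12] addr=0x13a blk=19 s=3: VC-HIT | VC [31]
  [13] addr=0x13d blk=19 s=3: L1-HIT | VC [31]
  [14] addr=0x46 blk=4 s=0: L1-HIT | VC [31]
  [15] addr=0x137 blk=19 s=3: L1-HIT | VC [31]
  [16] addr=0x74 blk=7 s=3: MISS | VC [31, 19]
  [17] addr=0xb8 blk=11 s=3: MISS | VC [31, 19, 7]
  [18] addr=0x70 blk=7 s=3: VC-HIT | VC [31, 19, 11]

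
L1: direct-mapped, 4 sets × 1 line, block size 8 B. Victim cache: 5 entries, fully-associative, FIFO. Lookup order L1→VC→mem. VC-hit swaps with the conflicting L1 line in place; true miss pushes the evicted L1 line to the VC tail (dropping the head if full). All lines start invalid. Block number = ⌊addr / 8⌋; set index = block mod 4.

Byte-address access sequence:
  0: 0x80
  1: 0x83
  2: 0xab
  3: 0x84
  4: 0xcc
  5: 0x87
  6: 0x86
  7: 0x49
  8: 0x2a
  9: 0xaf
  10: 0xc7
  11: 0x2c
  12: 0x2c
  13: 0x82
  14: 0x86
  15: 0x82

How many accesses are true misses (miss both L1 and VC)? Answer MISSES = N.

0: 0x80 (blk 16, set 0) → MISS  vc=[]
1: 0x83 (blk 16, set 0) → L1-HIT  vc=[]
2: 0xab (blk 21, set 1) → MISS  vc=[]
3: 0x84 (blk 16, set 0) → L1-HIT  vc=[]
4: 0xcc (blk 25, set 1) → MISS  vc=[21]
5: 0x87 (blk 16, set 0) → L1-HIT  vc=[21]
6: 0x86 (blk 16, set 0) → L1-HIT  vc=[21]
7: 0x49 (blk 9, set 1) → MISS  vc=[21, 25]
8: 0x2a (blk 5, set 1) → MISS  vc=[21, 25, 9]
9: 0xaf (blk 21, set 1) → VC-HIT  vc=[5, 25, 9]
10: 0xc7 (blk 24, set 0) → MISS  vc=[5, 25, 9, 16]
11: 0x2c (blk 5, set 1) → VC-HIT  vc=[21, 25, 9, 16]
12: 0x2c (blk 5, set 1) → L1-HIT  vc=[21, 25, 9, 16]
13: 0x82 (blk 16, set 0) → VC-HIT  vc=[21, 25, 9, 24]
14: 0x86 (blk 16, set 0) → L1-HIT  vc=[21, 25, 9, 24]
15: 0x82 (blk 16, set 0) → L1-HIT  vc=[21, 25, 9, 24]

MISSES = 6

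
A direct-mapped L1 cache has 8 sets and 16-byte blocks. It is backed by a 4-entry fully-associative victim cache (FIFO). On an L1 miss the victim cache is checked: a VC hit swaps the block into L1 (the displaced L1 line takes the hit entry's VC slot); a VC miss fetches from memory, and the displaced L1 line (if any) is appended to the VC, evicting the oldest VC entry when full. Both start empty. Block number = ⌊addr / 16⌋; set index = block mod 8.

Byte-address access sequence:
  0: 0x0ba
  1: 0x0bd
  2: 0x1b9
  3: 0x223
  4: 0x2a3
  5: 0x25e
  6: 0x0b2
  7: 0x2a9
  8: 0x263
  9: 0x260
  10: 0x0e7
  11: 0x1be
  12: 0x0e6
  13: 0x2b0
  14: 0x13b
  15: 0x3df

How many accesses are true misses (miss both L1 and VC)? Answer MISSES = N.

MISSES = 10

#0 0xba→b11/s3 MISS; vc=[]
#1 0xbd→b11/s3 L1-HIT; vc=[]
#2 0x1b9→b27/s3 MISS; vc=[11]
#3 0x223→b34/s2 MISS; vc=[11]
#4 0x2a3→b42/s2 MISS; vc=[11,34]
#5 0x25e→b37/s5 MISS; vc=[11,34]
#6 0xb2→b11/s3 VC-HIT; vc=[27,34]
#7 0x2a9→b42/s2 L1-HIT; vc=[27,34]
#8 0x263→b38/s6 MISS; vc=[27,34]
#9 0x260→b38/s6 L1-HIT; vc=[27,34]
#10 0xe7→b14/s6 MISS; vc=[27,34,38]
#11 0x1be→b27/s3 VC-HIT; vc=[11,34,38]
#12 0xe6→b14/s6 L1-HIT; vc=[11,34,38]
#13 0x2b0→b43/s3 MISS; vc=[11,34,38,27]
#14 0x13b→b19/s3 MISS; vc=[34,38,27,43]
#15 0x3df→b61/s5 MISS; vc=[38,27,43,37]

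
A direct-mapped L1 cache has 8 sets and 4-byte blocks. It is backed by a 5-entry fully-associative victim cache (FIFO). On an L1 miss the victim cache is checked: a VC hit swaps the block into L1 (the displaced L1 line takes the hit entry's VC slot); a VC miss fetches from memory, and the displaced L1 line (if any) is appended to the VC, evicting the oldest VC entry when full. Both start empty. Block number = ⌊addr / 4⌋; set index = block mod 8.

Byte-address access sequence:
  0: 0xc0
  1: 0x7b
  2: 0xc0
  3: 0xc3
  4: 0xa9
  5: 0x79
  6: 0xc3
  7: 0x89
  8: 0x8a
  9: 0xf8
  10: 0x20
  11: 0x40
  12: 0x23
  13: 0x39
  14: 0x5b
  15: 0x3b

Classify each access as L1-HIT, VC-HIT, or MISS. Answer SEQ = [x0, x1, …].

  [0] addr=0xc0 blk=48 s=0: MISS | VC []
  [1] addr=0x7b blk=30 s=6: MISS | VC []
  [2] addr=0xc0 blk=48 s=0: L1-HIT | VC []
  [3] addr=0xc3 blk=48 s=0: L1-HIT | VC []
  [4] addr=0xa9 blk=42 s=2: MISS | VC []
  [5] addr=0x79 blk=30 s=6: L1-HIT | VC []
  [6] addr=0xc3 blk=48 s=0: L1-HIT | VC []
  [7] addr=0x89 blk=34 s=2: MISS | VC [42]
  [8] addr=0x8a blk=34 s=2: L1-HIT | VC [42]
  [9] addr=0xf8 blk=62 s=6: MISS | VC [42, 30]
  [10] addr=0x20 blk=8 s=0: MISS | VC [42, 30, 48]
  [11] addr=0x40 blk=16 s=0: MISS | VC [42, 30, 48, 8]
  [12] addr=0x23 blk=8 s=0: VC-HIT | VC [42, 30, 48, 16]
  [13] addr=0x39 blk=14 s=6: MISS | VC [42, 30, 48, 16, 62]
  [14] addr=0x5b blk=22 s=6: MISS | VC [30, 48, 16, 62, 14]
  [15] addr=0x3b blk=14 s=6: VC-HIT | VC [30, 48, 16, 62, 22]

SEQ = [MISS, MISS, L1-HIT, L1-HIT, MISS, L1-HIT, L1-HIT, MISS, L1-HIT, MISS, MISS, MISS, VC-HIT, MISS, MISS, VC-HIT]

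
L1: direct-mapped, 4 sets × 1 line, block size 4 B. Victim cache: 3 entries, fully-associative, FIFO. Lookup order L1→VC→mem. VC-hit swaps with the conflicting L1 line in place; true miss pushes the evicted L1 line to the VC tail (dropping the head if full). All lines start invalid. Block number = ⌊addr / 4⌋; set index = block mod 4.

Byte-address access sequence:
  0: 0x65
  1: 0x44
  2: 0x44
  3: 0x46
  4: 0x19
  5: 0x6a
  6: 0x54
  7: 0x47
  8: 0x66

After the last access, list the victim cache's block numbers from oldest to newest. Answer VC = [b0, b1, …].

VC = [17, 6, 21]

  [0] addr=0x65 blk=25 s=1: MISS | VC []
  [1] addr=0x44 blk=17 s=1: MISS | VC [25]
  [2] addr=0x44 blk=17 s=1: L1-HIT | VC [25]
  [3] addr=0x46 blk=17 s=1: L1-HIT | VC [25]
  [4] addr=0x19 blk=6 s=2: MISS | VC [25]
  [5] addr=0x6a blk=26 s=2: MISS | VC [25, 6]
  [6] addr=0x54 blk=21 s=1: MISS | VC [25, 6, 17]
  [7] addr=0x47 blk=17 s=1: VC-HIT | VC [25, 6, 21]
  [8] addr=0x66 blk=25 s=1: VC-HIT | VC [17, 6, 21]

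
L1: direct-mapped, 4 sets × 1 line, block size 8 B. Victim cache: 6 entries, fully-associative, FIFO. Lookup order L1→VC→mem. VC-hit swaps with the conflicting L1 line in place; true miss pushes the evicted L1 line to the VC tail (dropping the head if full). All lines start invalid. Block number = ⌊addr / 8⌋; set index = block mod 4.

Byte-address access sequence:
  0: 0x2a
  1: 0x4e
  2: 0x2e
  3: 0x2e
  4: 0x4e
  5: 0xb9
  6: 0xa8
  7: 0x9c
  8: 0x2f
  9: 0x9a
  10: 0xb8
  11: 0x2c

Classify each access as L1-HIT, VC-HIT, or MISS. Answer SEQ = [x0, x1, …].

  [0] addr=0x2a blk=5 s=1: MISS | VC []
  [1] addr=0x4e blk=9 s=1: MISS | VC [5]
  [2] addr=0x2e blk=5 s=1: VC-HIT | VC [9]
  [3] addr=0x2e blk=5 s=1: L1-HIT | VC [9]
  [4] addr=0x4e blk=9 s=1: VC-HIT | VC [5]
  [5] addr=0xb9 blk=23 s=3: MISS | VC [5]
  [6] addr=0xa8 blk=21 s=1: MISS | VC [5, 9]
  [7] addr=0x9c blk=19 s=3: MISS | VC [5, 9, 23]
  [8] addr=0x2f blk=5 s=1: VC-HIT | VC [21, 9, 23]
  [9] addr=0x9a blk=19 s=3: L1-HIT | VC [21, 9, 23]
  [10] addr=0xb8 blk=23 s=3: VC-HIT | VC [21, 9, 19]
  [11] addr=0x2c blk=5 s=1: L1-HIT | VC [21, 9, 19]

SEQ = [MISS, MISS, VC-HIT, L1-HIT, VC-HIT, MISS, MISS, MISS, VC-HIT, L1-HIT, VC-HIT, L1-HIT]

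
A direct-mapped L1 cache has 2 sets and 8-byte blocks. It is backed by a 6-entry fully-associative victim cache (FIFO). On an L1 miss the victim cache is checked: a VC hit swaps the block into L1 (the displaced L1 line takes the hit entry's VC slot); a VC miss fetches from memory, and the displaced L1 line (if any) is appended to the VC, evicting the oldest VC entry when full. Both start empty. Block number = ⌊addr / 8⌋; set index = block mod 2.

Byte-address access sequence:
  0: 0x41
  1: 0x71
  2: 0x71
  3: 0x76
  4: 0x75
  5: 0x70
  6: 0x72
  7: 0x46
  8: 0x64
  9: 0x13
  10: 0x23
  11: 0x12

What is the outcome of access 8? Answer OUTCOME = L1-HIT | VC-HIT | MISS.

OUTCOME = MISS

#0 0x41→b8/s0 MISS; vc=[]
#1 0x71→b14/s0 MISS; vc=[8]
#2 0x71→b14/s0 L1-HIT; vc=[8]
#3 0x76→b14/s0 L1-HIT; vc=[8]
#4 0x75→b14/s0 L1-HIT; vc=[8]
#5 0x70→b14/s0 L1-HIT; vc=[8]
#6 0x72→b14/s0 L1-HIT; vc=[8]
#7 0x46→b8/s0 VC-HIT; vc=[14]
#8 0x64→b12/s0 MISS; vc=[14,8]
#9 0x13→b2/s0 MISS; vc=[14,8,12]
#10 0x23→b4/s0 MISS; vc=[14,8,12,2]
#11 0x12→b2/s0 VC-HIT; vc=[14,8,12,4]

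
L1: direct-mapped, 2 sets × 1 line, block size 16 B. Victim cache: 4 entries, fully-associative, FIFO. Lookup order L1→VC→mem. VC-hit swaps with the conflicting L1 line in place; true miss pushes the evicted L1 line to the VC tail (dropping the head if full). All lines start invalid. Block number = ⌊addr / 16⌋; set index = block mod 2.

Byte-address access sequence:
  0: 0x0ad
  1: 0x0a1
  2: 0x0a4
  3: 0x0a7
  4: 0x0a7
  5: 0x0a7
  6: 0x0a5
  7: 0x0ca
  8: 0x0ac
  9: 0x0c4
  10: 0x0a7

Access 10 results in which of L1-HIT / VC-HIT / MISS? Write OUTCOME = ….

OUTCOME = VC-HIT

#0 0xad→b10/s0 MISS; vc=[]
#1 0xa1→b10/s0 L1-HIT; vc=[]
#2 0xa4→b10/s0 L1-HIT; vc=[]
#3 0xa7→b10/s0 L1-HIT; vc=[]
#4 0xa7→b10/s0 L1-HIT; vc=[]
#5 0xa7→b10/s0 L1-HIT; vc=[]
#6 0xa5→b10/s0 L1-HIT; vc=[]
#7 0xca→b12/s0 MISS; vc=[10]
#8 0xac→b10/s0 VC-HIT; vc=[12]
#9 0xc4→b12/s0 VC-HIT; vc=[10]
#10 0xa7→b10/s0 VC-HIT; vc=[12]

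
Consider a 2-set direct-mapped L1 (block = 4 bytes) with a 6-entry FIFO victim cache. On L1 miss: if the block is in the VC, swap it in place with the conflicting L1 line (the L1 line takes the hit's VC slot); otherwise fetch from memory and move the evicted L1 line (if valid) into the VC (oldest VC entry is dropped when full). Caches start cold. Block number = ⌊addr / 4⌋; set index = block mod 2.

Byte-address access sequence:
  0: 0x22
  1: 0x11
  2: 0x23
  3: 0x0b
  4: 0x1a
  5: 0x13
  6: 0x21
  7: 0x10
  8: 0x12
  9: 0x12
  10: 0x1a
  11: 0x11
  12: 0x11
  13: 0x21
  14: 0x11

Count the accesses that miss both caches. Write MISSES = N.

#0 0x22→b8/s0 MISS; vc=[]
#1 0x11→b4/s0 MISS; vc=[8]
#2 0x23→b8/s0 VC-HIT; vc=[4]
#3 0xb→b2/s0 MISS; vc=[4,8]
#4 0x1a→b6/s0 MISS; vc=[4,8,2]
#5 0x13→b4/s0 VC-HIT; vc=[6,8,2]
#6 0x21→b8/s0 VC-HIT; vc=[6,4,2]
#7 0x10→b4/s0 VC-HIT; vc=[6,8,2]
#8 0x12→b4/s0 L1-HIT; vc=[6,8,2]
#9 0x12→b4/s0 L1-HIT; vc=[6,8,2]
#10 0x1a→b6/s0 VC-HIT; vc=[4,8,2]
#11 0x11→b4/s0 VC-HIT; vc=[6,8,2]
#12 0x11→b4/s0 L1-HIT; vc=[6,8,2]
#13 0x21→b8/s0 VC-HIT; vc=[6,4,2]
#14 0x11→b4/s0 VC-HIT; vc=[6,8,2]

MISSES = 4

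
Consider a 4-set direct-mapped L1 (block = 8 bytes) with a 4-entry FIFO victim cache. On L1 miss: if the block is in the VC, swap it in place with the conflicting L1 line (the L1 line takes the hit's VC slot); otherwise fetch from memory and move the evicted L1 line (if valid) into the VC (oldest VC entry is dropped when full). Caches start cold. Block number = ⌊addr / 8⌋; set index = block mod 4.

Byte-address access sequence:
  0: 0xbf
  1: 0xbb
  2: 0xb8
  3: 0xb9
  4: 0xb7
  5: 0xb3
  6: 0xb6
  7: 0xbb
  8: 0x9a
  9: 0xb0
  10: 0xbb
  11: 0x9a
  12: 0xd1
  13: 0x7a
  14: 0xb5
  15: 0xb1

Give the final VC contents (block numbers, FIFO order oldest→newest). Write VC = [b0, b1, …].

VC = [23, 26, 19]

0: 0xbf (blk 23, set 3) → MISS  vc=[]
1: 0xbb (blk 23, set 3) → L1-HIT  vc=[]
2: 0xb8 (blk 23, set 3) → L1-HIT  vc=[]
3: 0xb9 (blk 23, set 3) → L1-HIT  vc=[]
4: 0xb7 (blk 22, set 2) → MISS  vc=[]
5: 0xb3 (blk 22, set 2) → L1-HIT  vc=[]
6: 0xb6 (blk 22, set 2) → L1-HIT  vc=[]
7: 0xbb (blk 23, set 3) → L1-HIT  vc=[]
8: 0x9a (blk 19, set 3) → MISS  vc=[23]
9: 0xb0 (blk 22, set 2) → L1-HIT  vc=[23]
10: 0xbb (blk 23, set 3) → VC-HIT  vc=[19]
11: 0x9a (blk 19, set 3) → VC-HIT  vc=[23]
12: 0xd1 (blk 26, set 2) → MISS  vc=[23, 22]
13: 0x7a (blk 15, set 3) → MISS  vc=[23, 22, 19]
14: 0xb5 (blk 22, set 2) → VC-HIT  vc=[23, 26, 19]
15: 0xb1 (blk 22, set 2) → L1-HIT  vc=[23, 26, 19]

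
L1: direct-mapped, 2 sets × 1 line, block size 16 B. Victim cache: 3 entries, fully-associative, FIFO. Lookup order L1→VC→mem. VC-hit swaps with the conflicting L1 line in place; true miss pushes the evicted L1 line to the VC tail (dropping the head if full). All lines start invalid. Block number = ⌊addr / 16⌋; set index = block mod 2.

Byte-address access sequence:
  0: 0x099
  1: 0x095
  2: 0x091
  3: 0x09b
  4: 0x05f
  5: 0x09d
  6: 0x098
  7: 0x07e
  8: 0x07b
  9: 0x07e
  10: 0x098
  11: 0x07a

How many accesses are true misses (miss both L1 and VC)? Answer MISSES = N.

#0 0x99→b9/s1 MISS; vc=[]
#1 0x95→b9/s1 L1-HIT; vc=[]
#2 0x91→b9/s1 L1-HIT; vc=[]
#3 0x9b→b9/s1 L1-HIT; vc=[]
#4 0x5f→b5/s1 MISS; vc=[9]
#5 0x9d→b9/s1 VC-HIT; vc=[5]
#6 0x98→b9/s1 L1-HIT; vc=[5]
#7 0x7e→b7/s1 MISS; vc=[5,9]
#8 0x7b→b7/s1 L1-HIT; vc=[5,9]
#9 0x7e→b7/s1 L1-HIT; vc=[5,9]
#10 0x98→b9/s1 VC-HIT; vc=[5,7]
#11 0x7a→b7/s1 VC-HIT; vc=[5,9]

MISSES = 3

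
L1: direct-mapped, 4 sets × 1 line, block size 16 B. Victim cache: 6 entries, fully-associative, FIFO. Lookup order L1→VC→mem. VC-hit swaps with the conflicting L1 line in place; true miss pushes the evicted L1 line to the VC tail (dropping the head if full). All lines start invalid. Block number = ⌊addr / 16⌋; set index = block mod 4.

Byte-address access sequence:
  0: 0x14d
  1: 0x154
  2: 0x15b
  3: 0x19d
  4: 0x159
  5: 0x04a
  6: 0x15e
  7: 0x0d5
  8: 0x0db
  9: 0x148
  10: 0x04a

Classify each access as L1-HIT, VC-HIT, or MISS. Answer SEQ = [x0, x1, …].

SEQ = [MISS, MISS, L1-HIT, MISS, VC-HIT, MISS, L1-HIT, MISS, L1-HIT, VC-HIT, VC-HIT]

0: 0x14d (blk 20, set 0) → MISS  vc=[]
1: 0x154 (blk 21, set 1) → MISS  vc=[]
2: 0x15b (blk 21, set 1) → L1-HIT  vc=[]
3: 0x19d (blk 25, set 1) → MISS  vc=[21]
4: 0x159 (blk 21, set 1) → VC-HIT  vc=[25]
5: 0x4a (blk 4, set 0) → MISS  vc=[25, 20]
6: 0x15e (blk 21, set 1) → L1-HIT  vc=[25, 20]
7: 0xd5 (blk 13, set 1) → MISS  vc=[25, 20, 21]
8: 0xdb (blk 13, set 1) → L1-HIT  vc=[25, 20, 21]
9: 0x148 (blk 20, set 0) → VC-HIT  vc=[25, 4, 21]
10: 0x4a (blk 4, set 0) → VC-HIT  vc=[25, 20, 21]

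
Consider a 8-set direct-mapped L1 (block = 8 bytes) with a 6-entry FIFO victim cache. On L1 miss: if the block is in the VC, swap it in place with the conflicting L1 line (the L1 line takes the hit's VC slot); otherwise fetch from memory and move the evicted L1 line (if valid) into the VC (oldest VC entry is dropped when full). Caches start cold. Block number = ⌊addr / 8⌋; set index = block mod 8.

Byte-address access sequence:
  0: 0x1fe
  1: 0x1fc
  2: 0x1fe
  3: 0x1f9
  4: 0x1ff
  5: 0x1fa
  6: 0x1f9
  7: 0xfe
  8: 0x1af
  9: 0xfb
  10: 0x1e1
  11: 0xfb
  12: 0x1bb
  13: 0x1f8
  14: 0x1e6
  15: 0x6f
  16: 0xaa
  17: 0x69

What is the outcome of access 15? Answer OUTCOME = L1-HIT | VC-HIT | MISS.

OUTCOME = MISS

#0 0x1fe→b63/s7 MISS; vc=[]
#1 0x1fc→b63/s7 L1-HIT; vc=[]
#2 0x1fe→b63/s7 L1-HIT; vc=[]
#3 0x1f9→b63/s7 L1-HIT; vc=[]
#4 0x1ff→b63/s7 L1-HIT; vc=[]
#5 0x1fa→b63/s7 L1-HIT; vc=[]
#6 0x1f9→b63/s7 L1-HIT; vc=[]
#7 0xfe→b31/s7 MISS; vc=[63]
#8 0x1af→b53/s5 MISS; vc=[63]
#9 0xfb→b31/s7 L1-HIT; vc=[63]
#10 0x1e1→b60/s4 MISS; vc=[63]
#11 0xfb→b31/s7 L1-HIT; vc=[63]
#12 0x1bb→b55/s7 MISS; vc=[63,31]
#13 0x1f8→b63/s7 VC-HIT; vc=[55,31]
#14 0x1e6→b60/s4 L1-HIT; vc=[55,31]
#15 0x6f→b13/s5 MISS; vc=[55,31,53]
#16 0xaa→b21/s5 MISS; vc=[55,31,53,13]
#17 0x69→b13/s5 VC-HIT; vc=[55,31,53,21]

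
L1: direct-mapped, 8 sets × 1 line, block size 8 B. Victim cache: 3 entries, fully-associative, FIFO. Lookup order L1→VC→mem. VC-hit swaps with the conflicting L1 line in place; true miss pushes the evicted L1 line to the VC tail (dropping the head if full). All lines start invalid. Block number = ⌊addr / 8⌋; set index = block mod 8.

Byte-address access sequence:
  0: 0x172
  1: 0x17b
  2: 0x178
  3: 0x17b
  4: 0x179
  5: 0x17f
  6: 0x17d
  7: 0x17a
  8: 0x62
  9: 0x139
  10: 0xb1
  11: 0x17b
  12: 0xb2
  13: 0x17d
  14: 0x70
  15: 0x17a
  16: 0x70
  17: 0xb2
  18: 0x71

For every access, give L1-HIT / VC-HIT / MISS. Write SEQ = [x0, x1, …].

#0 0x172→b46/s6 MISS; vc=[]
#1 0x17b→b47/s7 MISS; vc=[]
#2 0x178→b47/s7 L1-HIT; vc=[]
#3 0x17b→b47/s7 L1-HIT; vc=[]
#4 0x179→b47/s7 L1-HIT; vc=[]
#5 0x17f→b47/s7 L1-HIT; vc=[]
#6 0x17d→b47/s7 L1-HIT; vc=[]
#7 0x17a→b47/s7 L1-HIT; vc=[]
#8 0x62→b12/s4 MISS; vc=[]
#9 0x139→b39/s7 MISS; vc=[47]
#10 0xb1→b22/s6 MISS; vc=[47,46]
#11 0x17b→b47/s7 VC-HIT; vc=[39,46]
#12 0xb2→b22/s6 L1-HIT; vc=[39,46]
#13 0x17d→b47/s7 L1-HIT; vc=[39,46]
#14 0x70→b14/s6 MISS; vc=[39,46,22]
#15 0x17a→b47/s7 L1-HIT; vc=[39,46,22]
#16 0x70→b14/s6 L1-HIT; vc=[39,46,22]
#17 0xb2→b22/s6 VC-HIT; vc=[39,46,14]
#18 0x71→b14/s6 VC-HIT; vc=[39,46,22]

SEQ = [MISS, MISS, L1-HIT, L1-HIT, L1-HIT, L1-HIT, L1-HIT, L1-HIT, MISS, MISS, MISS, VC-HIT, L1-HIT, L1-HIT, MISS, L1-HIT, L1-HIT, VC-HIT, VC-HIT]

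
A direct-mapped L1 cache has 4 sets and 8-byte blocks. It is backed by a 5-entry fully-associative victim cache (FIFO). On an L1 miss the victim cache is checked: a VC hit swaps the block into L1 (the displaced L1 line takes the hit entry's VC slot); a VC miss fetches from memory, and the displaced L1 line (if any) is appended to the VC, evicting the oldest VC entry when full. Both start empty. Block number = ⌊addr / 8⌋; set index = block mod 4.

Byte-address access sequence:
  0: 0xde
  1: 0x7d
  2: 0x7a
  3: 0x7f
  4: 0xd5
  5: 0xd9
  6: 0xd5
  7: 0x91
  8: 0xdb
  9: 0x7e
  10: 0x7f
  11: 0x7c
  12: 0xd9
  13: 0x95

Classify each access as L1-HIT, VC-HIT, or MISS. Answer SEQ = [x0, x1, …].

SEQ = [MISS, MISS, L1-HIT, L1-HIT, MISS, VC-HIT, L1-HIT, MISS, L1-HIT, VC-HIT, L1-HIT, L1-HIT, VC-HIT, L1-HIT]

0: 0xde (blk 27, set 3) → MISS  vc=[]
1: 0x7d (blk 15, set 3) → MISS  vc=[27]
2: 0x7a (blk 15, set 3) → L1-HIT  vc=[27]
3: 0x7f (blk 15, set 3) → L1-HIT  vc=[27]
4: 0xd5 (blk 26, set 2) → MISS  vc=[27]
5: 0xd9 (blk 27, set 3) → VC-HIT  vc=[15]
6: 0xd5 (blk 26, set 2) → L1-HIT  vc=[15]
7: 0x91 (blk 18, set 2) → MISS  vc=[15, 26]
8: 0xdb (blk 27, set 3) → L1-HIT  vc=[15, 26]
9: 0x7e (blk 15, set 3) → VC-HIT  vc=[27, 26]
10: 0x7f (blk 15, set 3) → L1-HIT  vc=[27, 26]
11: 0x7c (blk 15, set 3) → L1-HIT  vc=[27, 26]
12: 0xd9 (blk 27, set 3) → VC-HIT  vc=[15, 26]
13: 0x95 (blk 18, set 2) → L1-HIT  vc=[15, 26]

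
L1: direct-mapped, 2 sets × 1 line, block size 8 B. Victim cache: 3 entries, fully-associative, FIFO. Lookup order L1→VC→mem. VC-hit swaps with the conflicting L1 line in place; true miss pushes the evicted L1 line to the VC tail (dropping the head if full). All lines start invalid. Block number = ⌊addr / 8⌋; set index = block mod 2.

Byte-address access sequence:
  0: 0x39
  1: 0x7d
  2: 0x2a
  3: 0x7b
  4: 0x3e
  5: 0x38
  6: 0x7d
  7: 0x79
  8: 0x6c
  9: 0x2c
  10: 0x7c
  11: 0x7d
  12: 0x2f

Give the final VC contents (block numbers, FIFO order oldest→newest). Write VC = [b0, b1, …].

VC = [7, 13, 15]

0: 0x39 (blk 7, set 1) → MISS  vc=[]
1: 0x7d (blk 15, set 1) → MISS  vc=[7]
2: 0x2a (blk 5, set 1) → MISS  vc=[7, 15]
3: 0x7b (blk 15, set 1) → VC-HIT  vc=[7, 5]
4: 0x3e (blk 7, set 1) → VC-HIT  vc=[15, 5]
5: 0x38 (blk 7, set 1) → L1-HIT  vc=[15, 5]
6: 0x7d (blk 15, set 1) → VC-HIT  vc=[7, 5]
7: 0x79 (blk 15, set 1) → L1-HIT  vc=[7, 5]
8: 0x6c (blk 13, set 1) → MISS  vc=[7, 5, 15]
9: 0x2c (blk 5, set 1) → VC-HIT  vc=[7, 13, 15]
10: 0x7c (blk 15, set 1) → VC-HIT  vc=[7, 13, 5]
11: 0x7d (blk 15, set 1) → L1-HIT  vc=[7, 13, 5]
12: 0x2f (blk 5, set 1) → VC-HIT  vc=[7, 13, 15]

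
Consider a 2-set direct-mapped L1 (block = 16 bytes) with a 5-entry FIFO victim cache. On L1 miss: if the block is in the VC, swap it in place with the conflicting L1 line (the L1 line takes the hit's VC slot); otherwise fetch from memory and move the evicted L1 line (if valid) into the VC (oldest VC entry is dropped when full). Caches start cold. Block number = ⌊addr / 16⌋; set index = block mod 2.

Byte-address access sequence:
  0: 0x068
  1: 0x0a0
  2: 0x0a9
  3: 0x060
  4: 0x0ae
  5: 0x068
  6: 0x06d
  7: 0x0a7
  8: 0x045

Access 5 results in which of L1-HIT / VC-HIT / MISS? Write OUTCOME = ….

#0 0x68→b6/s0 MISS; vc=[]
#1 0xa0→b10/s0 MISS; vc=[6]
#2 0xa9→b10/s0 L1-HIT; vc=[6]
#3 0x60→b6/s0 VC-HIT; vc=[10]
#4 0xae→b10/s0 VC-HIT; vc=[6]
#5 0x68→b6/s0 VC-HIT; vc=[10]
#6 0x6d→b6/s0 L1-HIT; vc=[10]
#7 0xa7→b10/s0 VC-HIT; vc=[6]
#8 0x45→b4/s0 MISS; vc=[6,10]

OUTCOME = VC-HIT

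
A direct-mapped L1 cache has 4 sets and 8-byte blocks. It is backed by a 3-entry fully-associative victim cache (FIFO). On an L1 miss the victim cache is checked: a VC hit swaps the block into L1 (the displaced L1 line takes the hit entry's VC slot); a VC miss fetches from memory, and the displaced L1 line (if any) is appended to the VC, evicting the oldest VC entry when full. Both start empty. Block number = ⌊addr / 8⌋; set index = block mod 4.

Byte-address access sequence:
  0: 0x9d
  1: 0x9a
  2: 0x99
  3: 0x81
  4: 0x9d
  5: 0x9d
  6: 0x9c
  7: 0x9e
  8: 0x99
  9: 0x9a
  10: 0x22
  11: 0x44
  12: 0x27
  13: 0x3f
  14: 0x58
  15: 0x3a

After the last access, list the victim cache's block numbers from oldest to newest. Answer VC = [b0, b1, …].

0: 0x9d (blk 19, set 3) → MISS  vc=[]
1: 0x9a (blk 19, set 3) → L1-HIT  vc=[]
2: 0x99 (blk 19, set 3) → L1-HIT  vc=[]
3: 0x81 (blk 16, set 0) → MISS  vc=[]
4: 0x9d (blk 19, set 3) → L1-HIT  vc=[]
5: 0x9d (blk 19, set 3) → L1-HIT  vc=[]
6: 0x9c (blk 19, set 3) → L1-HIT  vc=[]
7: 0x9e (blk 19, set 3) → L1-HIT  vc=[]
8: 0x99 (blk 19, set 3) → L1-HIT  vc=[]
9: 0x9a (blk 19, set 3) → L1-HIT  vc=[]
10: 0x22 (blk 4, set 0) → MISS  vc=[16]
11: 0x44 (blk 8, set 0) → MISS  vc=[16, 4]
12: 0x27 (blk 4, set 0) → VC-HIT  vc=[16, 8]
13: 0x3f (blk 7, set 3) → MISS  vc=[16, 8, 19]
14: 0x58 (blk 11, set 3) → MISS  vc=[8, 19, 7]
15: 0x3a (blk 7, set 3) → VC-HIT  vc=[8, 19, 11]

VC = [8, 19, 11]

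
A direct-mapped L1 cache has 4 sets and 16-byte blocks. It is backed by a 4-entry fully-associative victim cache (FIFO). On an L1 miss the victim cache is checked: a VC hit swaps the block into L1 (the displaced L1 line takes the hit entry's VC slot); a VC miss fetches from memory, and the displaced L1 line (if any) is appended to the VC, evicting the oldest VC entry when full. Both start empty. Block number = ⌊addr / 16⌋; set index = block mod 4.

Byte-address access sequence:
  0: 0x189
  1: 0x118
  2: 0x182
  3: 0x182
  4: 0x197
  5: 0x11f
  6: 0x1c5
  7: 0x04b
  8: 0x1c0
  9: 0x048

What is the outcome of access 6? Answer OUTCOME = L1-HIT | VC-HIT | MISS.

OUTCOME = MISS

0: 0x189 (blk 24, set 0) → MISS  vc=[]
1: 0x118 (blk 17, set 1) → MISS  vc=[]
2: 0x182 (blk 24, set 0) → L1-HIT  vc=[]
3: 0x182 (blk 24, set 0) → L1-HIT  vc=[]
4: 0x197 (blk 25, set 1) → MISS  vc=[17]
5: 0x11f (blk 17, set 1) → VC-HIT  vc=[25]
6: 0x1c5 (blk 28, set 0) → MISS  vc=[25, 24]
7: 0x4b (blk 4, set 0) → MISS  vc=[25, 24, 28]
8: 0x1c0 (blk 28, set 0) → VC-HIT  vc=[25, 24, 4]
9: 0x48 (blk 4, set 0) → VC-HIT  vc=[25, 24, 28]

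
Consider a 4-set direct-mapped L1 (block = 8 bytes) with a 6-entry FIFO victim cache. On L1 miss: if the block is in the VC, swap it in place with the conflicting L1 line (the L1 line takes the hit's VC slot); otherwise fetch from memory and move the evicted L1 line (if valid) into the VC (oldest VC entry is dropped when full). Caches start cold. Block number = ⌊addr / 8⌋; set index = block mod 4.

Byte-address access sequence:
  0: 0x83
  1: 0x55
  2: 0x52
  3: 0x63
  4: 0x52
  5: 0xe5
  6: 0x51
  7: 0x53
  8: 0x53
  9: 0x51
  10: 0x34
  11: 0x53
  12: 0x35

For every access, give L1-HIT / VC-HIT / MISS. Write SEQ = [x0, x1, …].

SEQ = [MISS, MISS, L1-HIT, MISS, L1-HIT, MISS, L1-HIT, L1-HIT, L1-HIT, L1-HIT, MISS, VC-HIT, VC-HIT]

  [0] addr=0x83 blk=16 s=0: MISS | VC []
  [1] addr=0x55 blk=10 s=2: MISS | VC []
  [2] addr=0x52 blk=10 s=2: L1-HIT | VC []
  [3] addr=0x63 blk=12 s=0: MISS | VC [16]
  [4] addr=0x52 blk=10 s=2: L1-HIT | VC [16]
  [5] addr=0xe5 blk=28 s=0: MISS | VC [16, 12]
  [6] addr=0x51 blk=10 s=2: L1-HIT | VC [16, 12]
  [7] addr=0x53 blk=10 s=2: L1-HIT | VC [16, 12]
  [8] addr=0x53 blk=10 s=2: L1-HIT | VC [16, 12]
  [9] addr=0x51 blk=10 s=2: L1-HIT | VC [16, 12]
  [10] addr=0x34 blk=6 s=2: MISS | VC [16, 12, 10]
  [11] addr=0x53 blk=10 s=2: VC-HIT | VC [16, 12, 6]
  [12] addr=0x35 blk=6 s=2: VC-HIT | VC [16, 12, 10]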